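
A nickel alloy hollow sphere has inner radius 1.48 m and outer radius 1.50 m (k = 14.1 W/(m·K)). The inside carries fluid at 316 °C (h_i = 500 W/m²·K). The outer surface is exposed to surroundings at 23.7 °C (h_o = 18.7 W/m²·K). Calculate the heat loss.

Resistance network (inner→outer):
  R_conv,in = 1/(4πr²h) = 1/(4π·1.48²·500) = 7.266×10^-5 K/W
  R_nickel alloy = (1/1.48 − 1/1.50)/(4πk) = 0.009009/(4π·14.1) = 5.084×10^-5 K/W
  R_conv,out = 1/(4πr²h) = 1/(4π·1.50²·18.7) = 0.001891 K/W
ΣR = 7.266×10^-5 + 5.084×10^-5 + 0.001891 = 0.002015 K/W
Q = ΔT/ΣR = (316 °C − 23.7 °C)/0.002015 = 1.45×10^5 W

Q = 145 kW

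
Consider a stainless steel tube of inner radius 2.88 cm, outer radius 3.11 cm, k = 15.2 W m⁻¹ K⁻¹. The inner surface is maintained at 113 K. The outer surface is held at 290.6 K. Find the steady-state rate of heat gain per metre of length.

Q' = 2πk·ΔT/ln(r₂/r₁) = 2π × 15.2 × 177.6 / ln(0.0311/0.0288) = 2.21×10^5 W/m

Q' = 221 kW/m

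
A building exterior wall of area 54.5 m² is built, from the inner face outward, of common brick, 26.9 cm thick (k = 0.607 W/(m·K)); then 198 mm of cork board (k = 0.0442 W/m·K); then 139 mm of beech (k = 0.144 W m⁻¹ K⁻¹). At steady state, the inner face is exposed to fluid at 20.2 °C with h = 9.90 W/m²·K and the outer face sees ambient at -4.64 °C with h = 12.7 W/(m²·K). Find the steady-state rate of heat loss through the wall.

Q = 223 W

Resistance network (inner→outer):
  R_conv,in = 1/(hA) = 1/(9.90·54.5) = 0.001853 K/W
  R_common brick = L/(kA) = 0.269/(0.607·54.5) = 0.008131 K/W
  R_cork board = L/(kA) = 0.198/(0.0442·54.5) = 0.08220 K/W
  R_beech = L/(kA) = 0.139/(0.144·54.5) = 0.01771 K/W
  R_conv,out = 1/(hA) = 1/(12.7·54.5) = 0.001445 K/W
ΣR = 0.001853 + 0.008131 + 0.08220 + 0.01771 + 0.001445 = 0.1113 K/W
Q = ΔT/ΣR = (20.2 °C − -4.64 °C)/0.1113 = 223 W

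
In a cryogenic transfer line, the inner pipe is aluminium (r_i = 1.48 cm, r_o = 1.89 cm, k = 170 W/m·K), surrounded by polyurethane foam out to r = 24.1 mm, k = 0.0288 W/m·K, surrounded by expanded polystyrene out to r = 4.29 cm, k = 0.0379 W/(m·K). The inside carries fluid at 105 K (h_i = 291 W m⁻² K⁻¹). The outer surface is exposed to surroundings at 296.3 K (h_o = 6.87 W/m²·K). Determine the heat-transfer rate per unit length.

Q' = 44.1 W/m

Resistance network (inner→outer):
  R'_conv,in = 1/(2πr h) = 1/(2π·0.0148·291) = 0.03695 m·K/W
  R'_aluminium = ln(0.0189/0.0148)/(2πk) = 0.2445/(2π·170) = 2.289×10^-4 m·K/W
  R'_polyurethane foam = ln(0.0241/0.0189)/(2πk) = 0.2430/(2π·0.0288) = 1.343 m·K/W
  R'_expanded polystyrene = ln(0.0429/0.0241)/(2πk) = 0.5767/(2π·0.0379) = 2.422 m·K/W
  R'_conv,out = 1/(2πr h) = 1/(2π·0.0429·6.87) = 0.5400 m·K/W
ΣR = 0.03695 + 2.289×10^-4 + 1.343 + 2.422 + 0.5400 = 4.342 m·K/W
Q' = ΔT/ΣR = (105 K − 296.3 K)/4.342 = -44.1 W/m
(Negative Q' ⇒ heat flows inward; heat gain = 44.1 W/m.)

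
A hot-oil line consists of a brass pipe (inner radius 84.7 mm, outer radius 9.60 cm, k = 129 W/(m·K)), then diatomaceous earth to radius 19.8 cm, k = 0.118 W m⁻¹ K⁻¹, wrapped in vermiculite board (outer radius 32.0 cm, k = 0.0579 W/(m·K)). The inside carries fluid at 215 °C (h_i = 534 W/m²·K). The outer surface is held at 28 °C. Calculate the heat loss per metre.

Q' = 81.3 W/m

Series thermal resistances, inner to outer:
  R'_conv,in = 1/(2πr h) = 1/(2π·0.0847·534) = 0.003519 m·K/W
  R'_brass = ln(0.0960/0.0847)/(2πk) = 0.1252/(2π·129) = 1.545×10^-4 m·K/W
  R'_diatomaceous earth = ln(0.198/0.0960)/(2πk) = 0.7239/(2π·0.118) = 0.9764 m·K/W
  R'_vermiculite board = ln(0.320/0.198)/(2πk) = 0.4801/(2π·0.0579) = 1.320 m·K/W
ΣR = 0.003519 + 1.545×10^-4 + 0.9764 + 1.320 = 2.300 m·K/W
Q' = ΔT/ΣR = (215 °C − 28 °C)/2.300 = 81.3 W/m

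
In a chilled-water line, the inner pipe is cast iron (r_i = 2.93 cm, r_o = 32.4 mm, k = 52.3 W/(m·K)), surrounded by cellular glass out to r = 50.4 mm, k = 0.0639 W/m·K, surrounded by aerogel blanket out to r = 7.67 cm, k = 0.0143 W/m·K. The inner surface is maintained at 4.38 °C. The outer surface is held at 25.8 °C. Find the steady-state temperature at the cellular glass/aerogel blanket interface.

Series thermal resistances, inner to outer:
  R'_cast iron = ln(0.0324/0.0293)/(2πk) = 0.1006/(2π·52.3) = 3.060×10^-4 m·K/W
  R'_cellular glass = ln(0.0504/0.0324)/(2πk) = 0.4418/(2π·0.0639) = 1.100 m·K/W
  R'_aerogel blanket = ln(0.0767/0.0504)/(2πk) = 0.4199/(2π·0.0143) = 4.673 m·K/W
ΣR = 3.060×10^-4 + 1.100 + 4.673 = 5.773 m·K/W
Q' = ΔT/ΣR = (4.38 °C − 25.8 °C)/5.773 = -3.710 W/m
From the inner boundary to the cellular glass/aerogel blanket interface, ΣR_partial = 1.100 m·K/W.
T_interface = T_in − Q'·ΣR_partial = 4.38 °C − (-3.710)(1.100) = 8.46 °C

T = 8.46 °C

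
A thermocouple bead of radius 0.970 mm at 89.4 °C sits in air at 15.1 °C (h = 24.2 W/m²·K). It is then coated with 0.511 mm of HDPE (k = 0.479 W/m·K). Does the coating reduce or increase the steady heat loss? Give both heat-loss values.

Critical radius for a sphere: r_cr = 2k/h = 0.0396 m = 3.96 cm.
Outer radius after coating: r₂ = 9.70×10^-4 + 5.11×10^-4 = 0.001481 m.
Since r₁ < r_cr and r₂ ≤ r_cr, the coating moves toward the maximum at r_cr — heat loss rises.
Bare: R = 1/(4πr₁²h) = 3495 K/W; Q = 74.3/3495 = 0.0213 W.
Coated: R = R_cond + R_conv = 1558 K/W; Q = 74.3/1558 = 0.0477 W.

increases: 0.0213 → 0.0477 W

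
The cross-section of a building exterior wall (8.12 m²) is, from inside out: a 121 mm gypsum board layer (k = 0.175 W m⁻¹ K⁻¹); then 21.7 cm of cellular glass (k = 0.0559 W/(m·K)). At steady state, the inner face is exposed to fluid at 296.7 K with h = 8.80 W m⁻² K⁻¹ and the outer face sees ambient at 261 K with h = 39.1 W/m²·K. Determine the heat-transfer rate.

Q = 61.5 W

Series thermal resistances, inner to outer:
  R_conv,in = 1/(hA) = 1/(8.80·8.12) = 0.01399 K/W
  R_gypsum board = L/(kA) = 0.121/(0.175·8.12) = 0.08515 K/W
  R_cellular glass = L/(kA) = 0.217/(0.0559·8.12) = 0.4781 K/W
  R_conv,out = 1/(hA) = 1/(39.1·8.12) = 0.003150 K/W
ΣR = 0.01399 + 0.08515 + 0.4781 + 0.003150 = 0.5804 K/W
Q = ΔT/ΣR = (296.7 K − 261 K)/0.5804 = 61.5 W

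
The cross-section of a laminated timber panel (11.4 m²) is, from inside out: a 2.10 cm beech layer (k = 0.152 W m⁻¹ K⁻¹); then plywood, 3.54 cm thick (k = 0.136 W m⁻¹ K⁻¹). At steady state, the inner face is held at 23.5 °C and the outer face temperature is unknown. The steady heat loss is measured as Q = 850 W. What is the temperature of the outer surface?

T_out = -6.21 °C

Sum the resistances:
  R_beech = L/(kA) = 0.0210/(0.152·11.4) = 0.01212 K/W
  R_plywood = L/(kA) = 0.0354/(0.136·11.4) = 0.02283 K/W
ΣR = 0.03495 K/W
ΔT = Q·ΣR = 850 × 0.03495 = 29.71 K
Heat flows outward, so T_out = T_in − ΔT = 23.5 − 29.71 = -6.21 °C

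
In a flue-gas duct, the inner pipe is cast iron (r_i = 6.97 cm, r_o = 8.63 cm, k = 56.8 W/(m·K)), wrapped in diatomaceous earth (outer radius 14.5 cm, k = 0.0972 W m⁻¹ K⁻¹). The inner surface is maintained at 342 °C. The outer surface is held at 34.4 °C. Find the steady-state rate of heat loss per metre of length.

Resistance network (inner→outer):
  R'_cast iron = ln(0.0863/0.0697)/(2πk) = 0.2136/(2π·56.8) = 5.986×10^-4 m·K/W
  R'_diatomaceous earth = ln(0.145/0.0863)/(2πk) = 0.5189/(2π·0.0972) = 0.8497 m·K/W
ΣR = 5.986×10^-4 + 0.8497 = 0.8503 m·K/W
Q' = ΔT/ΣR = (342 °C − 34.4 °C)/0.8503 = 362 W/m

Q' = 362 W/m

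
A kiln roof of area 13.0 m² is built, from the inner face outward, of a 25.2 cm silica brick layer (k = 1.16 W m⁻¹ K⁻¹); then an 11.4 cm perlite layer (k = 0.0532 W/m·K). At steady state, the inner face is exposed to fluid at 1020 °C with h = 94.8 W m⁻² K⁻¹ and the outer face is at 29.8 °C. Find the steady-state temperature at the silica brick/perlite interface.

Resistance network (inner→outer):
  R_conv,in = 1/(hA) = 1/(94.8·13.0) = 8.114×10^-4 K/W
  R_silica brick = L/(kA) = 0.252/(1.16·13.0) = 0.01671 K/W
  R_perlite = L/(kA) = 0.114/(0.0532·13.0) = 0.1648 K/W
ΣR = 8.114×10^-4 + 0.01671 + 0.1648 = 0.1823 K/W
Q = ΔT/ΣR = (1020 °C − 29.8 °C)/0.1823 = 5432 W
From the inner boundary to the silica brick/perlite interface, ΣR_partial = 0.01752 K/W.
T_interface = T_in − Q·ΣR_partial = 1020 °C − (5432)(0.01752) = 925 °C

T = 925 °C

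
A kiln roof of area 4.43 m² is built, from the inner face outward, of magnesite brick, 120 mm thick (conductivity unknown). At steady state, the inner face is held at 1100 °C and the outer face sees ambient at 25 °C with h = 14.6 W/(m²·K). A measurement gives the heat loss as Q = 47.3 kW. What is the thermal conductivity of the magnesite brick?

ΣR = ΔT/Q = |1100 − 25|/47300 = 0.02273 K/W
Known resistances:
  R_conv,out = 1/(hA) = 1/(14.6·4.43) = 0.01546 K/W
R_magnesite brick = ΣR − ΣR_known = 0.02273 − 0.01546 = 0.007270 K/W
L/(kA) = 0.007270 ⇒ k = 0.120/(0.007270·4.43) = 3.73 W/m·K

k = 3.73 W/m·K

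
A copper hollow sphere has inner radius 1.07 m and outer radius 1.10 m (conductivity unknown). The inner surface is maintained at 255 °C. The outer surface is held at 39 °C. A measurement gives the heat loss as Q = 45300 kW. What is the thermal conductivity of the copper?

k = 425 W/m·K

ΣR = ΔT/Q = |255 − 39|/4.53×10^7 = 4.768×10^-6 K/W
(1/r₁−1/r₂)/(4πk) = 4.768×10^-6 ⇒ k = 0.02549/(4π·4.768×10^-6) = 425 W/m·K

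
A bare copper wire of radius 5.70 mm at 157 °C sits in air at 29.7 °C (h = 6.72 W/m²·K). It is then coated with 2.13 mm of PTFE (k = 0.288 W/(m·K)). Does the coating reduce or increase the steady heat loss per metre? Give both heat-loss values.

increases: 30.6 → 39.8 W/m

Critical radius for a cylinder: r_cr = k/h = 0.0429 m = 4.29 cm.
Outer radius after coating: r₂ = 0.00570 + 0.00213 = 0.00783 m.
Since r₁ < r_cr and r₂ ≤ r_cr, the coating moves toward the maximum at r_cr — heat loss rises.
Bare: R = 1/(2πr₁h) = 4.155 m·K/W; Q = 127.3/4.155 = 30.6 W/m.
Coated: R = R_cond + R_conv = 3.200 m·K/W; Q = 127.3/3.200 = 39.8 W/m.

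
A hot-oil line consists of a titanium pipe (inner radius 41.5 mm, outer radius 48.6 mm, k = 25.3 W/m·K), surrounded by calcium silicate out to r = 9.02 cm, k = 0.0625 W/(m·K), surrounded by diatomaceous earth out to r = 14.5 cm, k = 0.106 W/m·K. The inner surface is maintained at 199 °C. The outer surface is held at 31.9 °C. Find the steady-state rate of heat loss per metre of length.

Treat each layer as a resistance in series:
  R'_titanium = ln(0.0486/0.0415)/(2πk) = 0.1579/(2π·25.3) = 9.935×10^-4 m·K/W
  R'_calcium silicate = ln(0.0902/0.0486)/(2πk) = 0.6184/(2π·0.0625) = 1.575 m·K/W
  R'_diatomaceous earth = ln(0.145/0.0902)/(2πk) = 0.4747/(2π·0.106) = 0.7128 m·K/W
ΣR = 9.935×10^-4 + 1.575 + 0.7128 = 2.289 m·K/W
Q' = ΔT/ΣR = (199 °C − 31.9 °C)/2.289 = 73.0 W/m

Q' = 73.0 W/m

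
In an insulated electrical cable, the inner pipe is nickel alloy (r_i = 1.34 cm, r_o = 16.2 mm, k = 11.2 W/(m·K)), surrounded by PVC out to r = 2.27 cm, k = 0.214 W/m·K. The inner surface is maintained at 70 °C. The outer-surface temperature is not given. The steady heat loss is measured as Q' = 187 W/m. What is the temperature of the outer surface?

Series resistances:
  R'_nickel alloy = ln(0.0162/0.0134)/(2πk) = 0.1898/(2π·11.2) = 0.002696 m·K/W
  R'_PVC = ln(0.0227/0.0162)/(2πk) = 0.3374/(2π·0.214) = 0.2509 m·K/W
ΣR = 0.2536 m·K/W
ΔT = Q'·ΣR = 187 × 0.2536 = 47.42 K
Heat flows outward, so T_out = T_in − ΔT = 70 − 47.42 = 22.6 °C

T_out = 22.6 °C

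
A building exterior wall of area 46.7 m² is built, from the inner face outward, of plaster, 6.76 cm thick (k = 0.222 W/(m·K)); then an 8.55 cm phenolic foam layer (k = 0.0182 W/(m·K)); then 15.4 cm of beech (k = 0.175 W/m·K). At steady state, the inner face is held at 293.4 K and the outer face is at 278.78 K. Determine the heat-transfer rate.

Series thermal resistances, inner to outer:
  R_plaster = L/(kA) = 0.0676/(0.222·46.7) = 0.006520 K/W
  R_phenolic foam = L/(kA) = 0.0855/(0.0182·46.7) = 0.1006 K/W
  R_beech = L/(kA) = 0.154/(0.175·46.7) = 0.01884 K/W
ΣR = 0.006520 + 0.1006 + 0.01884 = 0.1260 K/W
Q = ΔT/ΣR = (293.4 K − 278.78 K)/0.1260 = 116 W

Q = 116 W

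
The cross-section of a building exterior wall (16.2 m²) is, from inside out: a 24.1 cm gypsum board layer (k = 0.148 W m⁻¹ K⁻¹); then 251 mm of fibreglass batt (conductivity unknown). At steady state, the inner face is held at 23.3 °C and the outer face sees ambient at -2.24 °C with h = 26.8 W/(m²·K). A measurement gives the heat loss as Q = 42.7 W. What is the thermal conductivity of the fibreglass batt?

k = 0.0313 W/m·K

ΣR = ΔT/Q = |23.3 − -2.24|/42.7 = 0.5981 K/W
Known resistances:
  R_gypsum board = L/(kA) = 0.241/(0.148·16.2) = 0.1005 K/W
  R_conv,out = 1/(hA) = 1/(26.8·16.2) = 0.002303 K/W
R_fibreglass batt = ΣR − ΣR_known = 0.5981 − 0.1028 = 0.4953 K/W
L/(kA) = 0.4953 ⇒ k = 0.251/(0.4953·16.2) = 0.0313 W/m·K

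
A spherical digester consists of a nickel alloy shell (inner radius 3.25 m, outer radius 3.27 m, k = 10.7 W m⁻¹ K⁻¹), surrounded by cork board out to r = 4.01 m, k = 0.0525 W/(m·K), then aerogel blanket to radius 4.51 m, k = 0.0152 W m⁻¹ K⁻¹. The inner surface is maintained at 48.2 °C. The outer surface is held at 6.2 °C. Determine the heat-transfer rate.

Q = 182 W

Treat each layer as a resistance in series:
  R_nickel alloy = (1/3.25 − 1/3.27)/(4πk) = 0.001882/(4π·10.7) = 1.400×10^-5 K/W
  R_cork board = (1/3.27 − 1/4.01)/(4πk) = 0.05643/(4π·0.0525) = 0.08554 K/W
  R_aerogel blanket = (1/4.01 − 1/4.51)/(4πk) = 0.02765/(4π·0.0152) = 0.1447 K/W
ΣR = 1.400×10^-5 + 0.08554 + 0.1447 = 0.2303 K/W
Q = ΔT/ΣR = (48.2 °C − 6.2 °C)/0.2303 = 182 W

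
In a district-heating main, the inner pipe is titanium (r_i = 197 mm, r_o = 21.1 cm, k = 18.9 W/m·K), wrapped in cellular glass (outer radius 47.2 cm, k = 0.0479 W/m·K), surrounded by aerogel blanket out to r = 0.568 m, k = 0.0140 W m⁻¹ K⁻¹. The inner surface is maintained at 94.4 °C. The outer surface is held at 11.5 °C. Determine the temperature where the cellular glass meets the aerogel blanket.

T = 48.0 °C

Treat each layer as a resistance in series:
  R'_titanium = ln(0.211/0.197)/(2πk) = 0.06865/(2π·18.9) = 5.781×10^-4 m·K/W
  R'_cellular glass = ln(0.472/0.211)/(2πk) = 0.8051/(2π·0.0479) = 2.675 m·K/W
  R'_aerogel blanket = ln(0.568/0.472)/(2πk) = 0.1851/(2π·0.0140) = 2.105 m·K/W
ΣR = 5.781×10^-4 + 2.675 + 2.105 = 4.781 m·K/W
Q' = ΔT/ΣR = (94.4 °C − 11.5 °C)/4.781 = 17.34 W/m
From the inner boundary to the cellular glass/aerogel blanket interface, ΣR_partial = 2.676 m·K/W.
T_interface = T_in − Q'·ΣR_partial = 94.4 °C − (17.34)(2.676) = 48.0 °C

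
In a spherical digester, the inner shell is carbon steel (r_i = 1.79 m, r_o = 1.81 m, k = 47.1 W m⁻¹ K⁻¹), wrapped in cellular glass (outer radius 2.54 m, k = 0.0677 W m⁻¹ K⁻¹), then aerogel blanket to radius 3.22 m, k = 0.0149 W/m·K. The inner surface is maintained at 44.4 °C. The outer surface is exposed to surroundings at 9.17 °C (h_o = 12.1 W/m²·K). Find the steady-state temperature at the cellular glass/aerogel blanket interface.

Series thermal resistances, inner to outer:
  R_carbon steel = (1/1.79 − 1/1.81)/(4πk) = 0.006173/(4π·47.1) = 1.043×10^-5 K/W
  R_cellular glass = (1/1.81 − 1/2.54)/(4πk) = 0.1588/(4π·0.0677) = 0.1866 K/W
  R_aerogel blanket = (1/2.54 − 1/3.22)/(4πk) = 0.08314/(4π·0.0149) = 0.4440 K/W
  R_conv,out = 1/(4πr²h) = 1/(4π·3.22²·12.1) = 6.343×10^-4 K/W
ΣR = 1.043×10^-5 + 0.1866 + 0.4440 + 6.343×10^-4 = 0.6312 K/W
Q = ΔT/ΣR = (44.4 °C − 9.17 °C)/0.6312 = 55.81 W
From the inner boundary to the cellular glass/aerogel blanket interface, ΣR_partial = 0.1866 K/W.
T_interface = T_in − Q·ΣR_partial = 44.4 °C − (55.81)(0.1866) = 34.0 °C

T = 34.0 °C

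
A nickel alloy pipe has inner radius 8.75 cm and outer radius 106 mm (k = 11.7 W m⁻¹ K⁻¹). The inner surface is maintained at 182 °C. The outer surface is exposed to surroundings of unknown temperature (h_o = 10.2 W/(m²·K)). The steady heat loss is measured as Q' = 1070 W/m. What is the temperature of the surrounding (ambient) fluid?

T_out = 21.7 °C

Series resistances:
  R'_nickel alloy = ln(0.106/0.0875)/(2πk) = 0.1918/(2π·11.7) = 0.002609 m·K/W
  R'_conv,out = 1/(2πr h) = 1/(2π·0.106·10.2) = 0.1472 m·K/W
ΣR = 0.1498 m·K/W
ΔT = Q'·ΣR = 1070 × 0.1498 = 160.3 K
Heat flows outward, so T_out = T_in − ΔT = 182 − 160.3 = 21.7 °C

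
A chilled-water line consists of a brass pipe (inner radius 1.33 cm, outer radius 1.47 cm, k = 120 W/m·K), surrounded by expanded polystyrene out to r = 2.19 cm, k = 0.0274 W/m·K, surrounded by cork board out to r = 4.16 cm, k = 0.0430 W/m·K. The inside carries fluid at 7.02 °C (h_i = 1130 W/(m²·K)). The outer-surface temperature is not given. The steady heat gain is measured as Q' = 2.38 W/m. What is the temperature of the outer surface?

Sum the resistances:
  R'_conv,in = 1/(2πr h) = 1/(2π·0.0133·1130) = 0.01059 m·K/W
  R'_brass = ln(0.0147/0.0133)/(2πk) = 0.1001/(2π·120) = 1.327×10^-4 m·K/W
  R'_expanded polystyrene = ln(0.0219/0.0147)/(2πk) = 0.3986/(2π·0.0274) = 2.316 m·K/W
  R'_cork board = ln(0.0416/0.0219)/(2πk) = 0.6416/(2π·0.0430) = 2.375 m·K/W
ΣR = 4.701 m·K/W
ΔT = Q'·ΣR = 2.38 × 4.701 = 11.19 K
Heat flows inward, so T_out = T_in + ΔT = 7.02 + 11.19 = 18.2 °C

T_out = 18.2 °C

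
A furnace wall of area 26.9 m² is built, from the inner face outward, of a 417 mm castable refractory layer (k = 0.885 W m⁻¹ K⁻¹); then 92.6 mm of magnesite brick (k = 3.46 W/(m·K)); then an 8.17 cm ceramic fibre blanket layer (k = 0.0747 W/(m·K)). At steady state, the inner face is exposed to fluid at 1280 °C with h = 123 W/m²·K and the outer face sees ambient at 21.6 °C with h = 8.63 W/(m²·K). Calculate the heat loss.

Treat each layer as a resistance in series:
  R_conv,in = 1/(hA) = 1/(123·26.9) = 3.022×10^-4 K/W
  R_castable refractory = L/(kA) = 0.417/(0.885·26.9) = 0.01752 K/W
  R_magnesite brick = L/(kA) = 0.0926/(3.46·26.9) = 9.949×10^-4 K/W
  R_ceramic fibre blanket = L/(kA) = 0.0817/(0.0747·26.9) = 0.04066 K/W
  R_conv,out = 1/(hA) = 1/(8.63·26.9) = 0.004308 K/W
ΣR = 3.022×10^-4 + 0.01752 + 9.949×10^-4 + 0.04066 + 0.004308 = 0.06379 K/W
Q = ΔT/ΣR = (1280 °C − 21.6 °C)/0.06379 = 19700 W

Q = 19700 W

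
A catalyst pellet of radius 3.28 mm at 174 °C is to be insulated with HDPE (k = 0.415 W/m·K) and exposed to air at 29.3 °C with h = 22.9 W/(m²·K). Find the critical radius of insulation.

r_cr = 3.62 cm

For a sphere, r_cr = 2k_ins/h = 2·0.415/22.9 = 0.0362 m = 3.62 cm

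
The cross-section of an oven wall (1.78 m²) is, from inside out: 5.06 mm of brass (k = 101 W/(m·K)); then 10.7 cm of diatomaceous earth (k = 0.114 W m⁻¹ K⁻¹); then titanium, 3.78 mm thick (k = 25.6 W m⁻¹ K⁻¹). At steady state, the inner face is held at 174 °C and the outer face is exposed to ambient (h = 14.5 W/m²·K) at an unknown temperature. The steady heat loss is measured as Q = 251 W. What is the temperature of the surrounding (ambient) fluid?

T_out = 31.9 °C

Sum the resistances:
  R_brass = L/(kA) = 0.00506/(101·1.78) = 2.815×10^-5 K/W
  R_diatomaceous earth = L/(kA) = 0.107/(0.114·1.78) = 0.5273 K/W
  R_titanium = L/(kA) = 0.00378/(25.6·1.78) = 8.295×10^-5 K/W
  R_conv,out = 1/(hA) = 1/(14.5·1.78) = 0.03874 K/W
ΣR = 0.5662 K/W
ΔT = Q·ΣR = 251 × 0.5662 = 142.1 K
Heat flows outward, so T_out = T_in − ΔT = 174 − 142.1 = 31.9 °C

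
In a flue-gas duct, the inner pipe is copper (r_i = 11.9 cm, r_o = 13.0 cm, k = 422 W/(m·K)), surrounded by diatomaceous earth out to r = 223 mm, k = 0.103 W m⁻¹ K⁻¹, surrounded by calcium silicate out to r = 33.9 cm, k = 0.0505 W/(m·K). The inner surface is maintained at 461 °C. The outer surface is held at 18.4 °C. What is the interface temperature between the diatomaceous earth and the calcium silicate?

T = 290 °C

Resistance network (inner→outer):
  R'_copper = ln(0.130/0.119)/(2πk) = 0.08841/(2π·422) = 3.334×10^-5 m·K/W
  R'_diatomaceous earth = ln(0.223/0.130)/(2πk) = 0.5396/(2π·0.103) = 0.8338 m·K/W
  R'_calcium silicate = ln(0.339/0.223)/(2πk) = 0.4188/(2π·0.0505) = 1.320 m·K/W
ΣR = 3.334×10^-5 + 0.8338 + 1.320 = 2.154 m·K/W
Q' = ΔT/ΣR = (461 °C − 18.4 °C)/2.154 = 205.5 W/m
From the inner boundary to the diatomaceous earth/calcium silicate interface, ΣR_partial = 0.8338 m·K/W.
T_interface = T_in − Q'·ΣR_partial = 461 °C − (205.5)(0.8338) = 290 °C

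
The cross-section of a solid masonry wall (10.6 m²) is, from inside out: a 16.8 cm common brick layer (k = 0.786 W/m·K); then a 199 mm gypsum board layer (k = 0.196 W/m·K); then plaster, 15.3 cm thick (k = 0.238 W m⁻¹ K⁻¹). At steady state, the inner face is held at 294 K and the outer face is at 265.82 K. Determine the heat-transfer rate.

Treat each layer as a resistance in series:
  R_common brick = L/(kA) = 0.168/(0.786·10.6) = 0.02016 K/W
  R_gypsum board = L/(kA) = 0.199/(0.196·10.6) = 0.09578 K/W
  R_plaster = L/(kA) = 0.153/(0.238·10.6) = 0.06065 K/W
ΣR = 0.02016 + 0.09578 + 0.06065 = 0.1766 K/W
Q = ΔT/ΣR = (294 K − 265.82 K)/0.1766 = 160 W

Q = 160 W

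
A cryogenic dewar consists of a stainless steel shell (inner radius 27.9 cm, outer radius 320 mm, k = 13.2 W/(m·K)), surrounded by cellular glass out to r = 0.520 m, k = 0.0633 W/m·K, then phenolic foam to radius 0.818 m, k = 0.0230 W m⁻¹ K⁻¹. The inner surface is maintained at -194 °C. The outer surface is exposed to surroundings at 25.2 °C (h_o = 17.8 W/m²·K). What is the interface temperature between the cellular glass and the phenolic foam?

T = -110 °C

Resistance network (inner→outer):
  R_stainless steel = (1/0.279 − 1/0.320)/(4πk) = 0.4592/(4π·13.2) = 0.002769 K/W
  R_cellular glass = (1/0.320 − 1/0.520)/(4πk) = 1.202/(4π·0.0633) = 1.511 K/W
  R_phenolic foam = (1/0.520 − 1/0.818)/(4πk) = 0.7006/(4π·0.0230) = 2.424 K/W
  R_conv,out = 1/(4πr²h) = 1/(4π·0.818²·17.8) = 0.006681 K/W
ΣR = 0.002769 + 1.511 + 2.424 + 0.006681 = 3.944 K/W
Q = ΔT/ΣR = (-194 °C − 25.2 °C)/3.944 = -55.58 W
From the inner boundary to the cellular glass/phenolic foam interface, ΣR_partial = 1.514 K/W.
T_interface = T_in − Q·ΣR_partial = -194 °C − (-55.58)(1.514) = -110 °C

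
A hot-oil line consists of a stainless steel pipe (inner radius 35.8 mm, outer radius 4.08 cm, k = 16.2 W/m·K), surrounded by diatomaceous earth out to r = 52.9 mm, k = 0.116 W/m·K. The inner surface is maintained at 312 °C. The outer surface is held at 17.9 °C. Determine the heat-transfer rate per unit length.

Treat each layer as a resistance in series:
  R'_stainless steel = ln(0.0408/0.0358)/(2πk) = 0.1307/(2π·16.2) = 0.001284 m·K/W
  R'_diatomaceous earth = ln(0.0529/0.0408)/(2πk) = 0.2597/(2π·0.116) = 0.3563 m·K/W
ΣR = 0.001284 + 0.3563 = 0.3576 m·K/W
Q' = ΔT/ΣR = (312 °C − 17.9 °C)/0.3576 = 822 W/m

Q' = 822 W/m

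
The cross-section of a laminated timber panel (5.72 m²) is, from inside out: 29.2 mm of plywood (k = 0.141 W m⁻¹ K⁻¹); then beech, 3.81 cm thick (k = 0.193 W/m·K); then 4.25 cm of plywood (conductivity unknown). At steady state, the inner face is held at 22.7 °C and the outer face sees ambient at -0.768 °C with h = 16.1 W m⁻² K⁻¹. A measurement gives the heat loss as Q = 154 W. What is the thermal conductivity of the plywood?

ΣR = ΔT/Q = |22.7 − -0.768|/154 = 0.1524 K/W
Known resistances:
  R_plywood = L/(kA) = 0.0292/(0.141·5.72) = 0.03620 K/W
  R_beech = L/(kA) = 0.0381/(0.193·5.72) = 0.03451 K/W
  R_conv,out = 1/(hA) = 1/(16.1·5.72) = 0.01086 K/W
R_plywood = ΣR − ΣR_known = 0.1524 − 0.08157 = 0.07083 K/W
L/(kA) = 0.07083 ⇒ k = 0.0425/(0.07083·5.72) = 0.105 W/m·K

k = 0.105 W/m·K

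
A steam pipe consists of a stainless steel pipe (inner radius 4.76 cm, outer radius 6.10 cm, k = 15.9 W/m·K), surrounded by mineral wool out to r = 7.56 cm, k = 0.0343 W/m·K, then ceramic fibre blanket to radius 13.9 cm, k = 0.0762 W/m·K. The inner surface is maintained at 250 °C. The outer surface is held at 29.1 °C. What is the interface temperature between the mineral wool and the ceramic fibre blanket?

T = 153 °C

Resistance network (inner→outer):
  R'_stainless steel = ln(0.0610/0.0476)/(2πk) = 0.2480/(2π·15.9) = 0.002483 m·K/W
  R'_mineral wool = ln(0.0756/0.0610)/(2πk) = 0.2146/(2π·0.0343) = 0.9957 m·K/W
  R'_ceramic fibre blanket = ln(0.139/0.0756)/(2πk) = 0.6090/(2π·0.0762) = 1.272 m·K/W
ΣR = 0.002483 + 0.9957 + 1.272 = 2.270 m·K/W
Q' = ΔT/ΣR = (250 °C − 29.1 °C)/2.270 = 97.31 W/m
From the inner boundary to the mineral wool/ceramic fibre blanket interface, ΣR_partial = 0.9982 m·K/W.
T_interface = T_in − Q'·ΣR_partial = 250 °C − (97.31)(0.9982) = 153 °C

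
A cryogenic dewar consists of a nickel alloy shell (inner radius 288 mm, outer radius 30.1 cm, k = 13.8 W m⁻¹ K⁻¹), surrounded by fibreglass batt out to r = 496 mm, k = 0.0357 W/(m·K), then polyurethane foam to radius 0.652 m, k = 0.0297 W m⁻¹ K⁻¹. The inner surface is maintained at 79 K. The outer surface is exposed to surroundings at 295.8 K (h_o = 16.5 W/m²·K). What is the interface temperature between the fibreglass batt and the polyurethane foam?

Treat each layer as a resistance in series:
  R_nickel alloy = (1/0.288 − 1/0.301)/(4πk) = 0.1500/(4π·13.8) = 8.648×10^-4 K/W
  R_fibreglass batt = (1/0.301 − 1/0.496)/(4πk) = 1.306/(4π·0.0357) = 2.911 K/W
  R_polyurethane foam = (1/0.496 − 1/0.652)/(4πk) = 0.4824/(4π·0.0297) = 1.292 K/W
  R_conv,out = 1/(4πr²h) = 1/(4π·0.652²·16.5) = 0.01135 K/W
ΣR = 8.648×10^-4 + 2.911 + 1.292 + 0.01135 = 4.215 K/W
Q = ΔT/ΣR = (79 K − 295.8 K)/4.215 = -51.44 W
From the inner boundary to the fibreglass batt/polyurethane foam interface, ΣR_partial = 2.912 K/W.
T_interface = T_in − Q·ΣR_partial = 79 K − (-51.44)(2.912) = 228.8 K

T = 228.8 K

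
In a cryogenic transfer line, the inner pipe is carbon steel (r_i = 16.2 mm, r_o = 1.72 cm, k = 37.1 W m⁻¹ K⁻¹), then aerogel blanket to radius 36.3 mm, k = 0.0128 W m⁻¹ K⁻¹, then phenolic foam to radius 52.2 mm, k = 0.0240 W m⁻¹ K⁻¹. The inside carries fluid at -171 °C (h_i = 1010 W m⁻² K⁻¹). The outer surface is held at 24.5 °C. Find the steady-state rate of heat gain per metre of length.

Treat each layer as a resistance in series:
  R'_conv,in = 1/(2πr h) = 1/(2π·0.0162·1010) = 0.009727 m·K/W
  R'_carbon steel = ln(0.0172/0.0162)/(2πk) = 0.05990/(2π·37.1) = 2.570×10^-4 m·K/W
  R'_aerogel blanket = ln(0.0363/0.0172)/(2πk) = 0.7469/(2π·0.0128) = 9.287 m·K/W
  R'_phenolic foam = ln(0.0522/0.0363)/(2πk) = 0.3633/(2π·0.0240) = 2.409 m·K/W
ΣR = 0.009727 + 2.570×10^-4 + 9.287 + 2.409 = 11.71 m·K/W
Q' = ΔT/ΣR = (-171 °C − 24.5 °C)/11.71 = -16.7 W/m
(Negative Q' ⇒ heat flows inward; heat gain = 16.7 W/m.)

Q' = 16.7 W/m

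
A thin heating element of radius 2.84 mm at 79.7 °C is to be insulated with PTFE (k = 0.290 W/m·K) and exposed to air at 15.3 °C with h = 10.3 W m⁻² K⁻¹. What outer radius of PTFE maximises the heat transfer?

For a cylinder, r_cr = k_ins/h = 0.290/10.3 = 0.0282 m = 2.82 cm

r_cr = 2.82 cm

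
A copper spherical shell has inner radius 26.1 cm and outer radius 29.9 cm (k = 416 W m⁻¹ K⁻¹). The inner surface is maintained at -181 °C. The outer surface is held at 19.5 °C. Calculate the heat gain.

Q = 4πk·ΔT/(1/r₁ − 1/r₂) = 4π × 416 × 200.5 / (1/0.261 − 1/0.299) = 2.15×10^6 W

Q = 2150 kW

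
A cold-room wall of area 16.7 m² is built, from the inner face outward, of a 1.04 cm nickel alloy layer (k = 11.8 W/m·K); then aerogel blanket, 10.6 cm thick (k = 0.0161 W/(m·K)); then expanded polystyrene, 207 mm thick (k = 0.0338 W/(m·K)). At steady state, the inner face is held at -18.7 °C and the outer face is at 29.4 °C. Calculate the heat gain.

Q = 63.2 W

Series thermal resistances, inner to outer:
  R_nickel alloy = L/(kA) = 0.0104/(11.8·16.7) = 5.278×10^-5 K/W
  R_aerogel blanket = L/(kA) = 0.106/(0.0161·16.7) = 0.3942 K/W
  R_expanded polystyrene = L/(kA) = 0.207/(0.0338·16.7) = 0.3667 K/W
ΣR = 5.278×10^-5 + 0.3942 + 0.3667 = 0.7610 K/W
Q = ΔT/ΣR = (-18.7 °C − 29.4 °C)/0.7610 = -63.2 W
(Negative Q ⇒ heat flows inward; heat gain = 63.2 W.)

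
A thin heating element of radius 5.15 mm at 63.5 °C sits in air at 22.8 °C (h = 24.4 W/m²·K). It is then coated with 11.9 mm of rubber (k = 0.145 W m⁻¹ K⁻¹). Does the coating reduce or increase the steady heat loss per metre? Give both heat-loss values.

reduces: 32.1 → 24.0 W/m

Critical radius for a cylinder: r_cr = k/h = 0.00594 m = 0.594 cm.
Outer radius after coating: r₂ = 0.00515 + 0.0119 = 0.01705 m.
r₁ < r_cr < r₂: heat loss rises to a maximum at r_cr then falls. Whether the coating helps depends on whether Q(r₂) has dropped back below Q(r₁).
Bare: R = 1/(2πr₁h) = 1.267 m·K/W; Q = 40.7/1.267 = 32.1 W/m.
Coated: R = R_cond + R_conv = 1.697 m·K/W; Q = 40.7/1.697 = 24.0 W/m.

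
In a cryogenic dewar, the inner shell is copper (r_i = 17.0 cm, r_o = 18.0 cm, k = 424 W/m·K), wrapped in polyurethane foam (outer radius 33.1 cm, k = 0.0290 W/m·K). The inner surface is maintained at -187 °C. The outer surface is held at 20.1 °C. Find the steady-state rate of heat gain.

Q = 29.8 W

Resistance network (inner→outer):
  R_copper = (1/0.170 − 1/0.180)/(4πk) = 0.3268/(4π·424) = 6.133×10^-5 K/W
  R_polyurethane foam = (1/0.180 − 1/0.331)/(4πk) = 2.534/(4π·0.0290) = 6.955 K/W
ΣR = 6.133×10^-5 + 6.955 = 6.955 K/W
Q = ΔT/ΣR = (-187 °C − 20.1 °C)/6.955 = -29.8 W
(Negative Q ⇒ heat flows inward; heat gain = 29.8 W.)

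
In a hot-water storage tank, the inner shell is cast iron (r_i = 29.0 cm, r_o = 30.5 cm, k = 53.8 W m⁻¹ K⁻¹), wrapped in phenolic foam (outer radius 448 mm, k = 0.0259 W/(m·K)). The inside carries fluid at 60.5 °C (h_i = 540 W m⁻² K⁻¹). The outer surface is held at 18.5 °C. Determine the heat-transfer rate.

Resistance network (inner→outer):
  R_conv,in = 1/(4πr²h) = 1/(4π·0.290²·540) = 0.001752 K/W
  R_cast iron = (1/0.290 − 1/0.305)/(4πk) = 0.1696/(4π·53.8) = 2.508×10^-4 K/W
  R_phenolic foam = (1/0.305 − 1/0.448)/(4πk) = 1.047/(4π·0.0259) = 3.216 K/W
ΣR = 0.001752 + 2.508×10^-4 + 3.216 = 3.218 K/W
Q = ΔT/ΣR = (60.5 °C − 18.5 °C)/3.218 = 13.1 W

Q = 13.1 W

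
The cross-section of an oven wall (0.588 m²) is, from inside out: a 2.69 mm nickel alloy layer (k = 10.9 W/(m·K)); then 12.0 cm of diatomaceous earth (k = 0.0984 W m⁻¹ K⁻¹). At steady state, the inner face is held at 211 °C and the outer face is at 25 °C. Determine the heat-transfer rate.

Treat each layer as a resistance in series:
  R_nickel alloy = L/(kA) = 0.00269/(10.9·0.588) = 4.197×10^-4 K/W
  R_diatomaceous earth = L/(kA) = 0.120/(0.0984·0.588) = 2.074 K/W
ΣR = 4.197×10^-4 + 2.074 = 2.074 K/W
Q = ΔT/ΣR = (211 °C − 25 °C)/2.074 = 89.7 W

Q = 89.7 W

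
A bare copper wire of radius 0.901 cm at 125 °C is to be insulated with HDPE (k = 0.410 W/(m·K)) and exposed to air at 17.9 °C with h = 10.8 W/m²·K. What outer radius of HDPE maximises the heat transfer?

r_cr = 3.80 cm

For a cylinder, r_cr = k_ins/h = 0.410/10.8 = 0.0380 m = 3.80 cm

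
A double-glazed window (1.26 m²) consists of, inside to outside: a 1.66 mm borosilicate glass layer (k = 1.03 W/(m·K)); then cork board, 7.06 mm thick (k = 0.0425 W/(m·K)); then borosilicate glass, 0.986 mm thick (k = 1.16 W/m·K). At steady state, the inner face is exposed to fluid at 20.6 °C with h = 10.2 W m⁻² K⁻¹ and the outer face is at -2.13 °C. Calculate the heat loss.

Resistance network (inner→outer):
  R_conv,in = 1/(hA) = 1/(10.2·1.26) = 0.07781 K/W
  R_borosilicate glass = L/(kA) = 0.00166/(1.03·1.26) = 0.001279 K/W
  R_cork board = L/(kA) = 0.00706/(0.0425·1.26) = 0.1318 K/W
  R_borosilicate glass = L/(kA) = 9.86×10^-4/(1.16·1.26) = 6.746×10^-4 K/W
ΣR = 0.07781 + 0.001279 + 0.1318 + 6.746×10^-4 = 0.2116 K/W
Q = ΔT/ΣR = (20.6 °C − -2.13 °C)/0.2116 = 107 W

Q = 107 W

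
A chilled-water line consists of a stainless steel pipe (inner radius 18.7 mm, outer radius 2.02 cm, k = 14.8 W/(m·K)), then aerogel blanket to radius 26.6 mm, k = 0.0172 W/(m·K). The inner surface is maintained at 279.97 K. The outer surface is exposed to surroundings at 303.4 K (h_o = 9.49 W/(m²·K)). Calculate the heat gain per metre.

Series thermal resistances, inner to outer:
  R'_stainless steel = ln(0.0202/0.0187)/(2πk) = 0.07716/(2π·14.8) = 8.297×10^-4 m·K/W
  R'_aerogel blanket = ln(0.0266/0.0202)/(2πk) = 0.2752/(2π·0.0172) = 2.547 m·K/W
  R'_conv,out = 1/(2πr h) = 1/(2π·0.0266·9.49) = 0.6305 m·K/W
ΣR = 8.297×10^-4 + 2.547 + 0.6305 = 3.178 m·K/W
Q' = ΔT/ΣR = (279.97 K − 303.4 K)/3.178 = -7.37 W/m
(Negative Q' ⇒ heat flows inward; heat gain = 7.37 W/m.)

Q' = 7.37 W/m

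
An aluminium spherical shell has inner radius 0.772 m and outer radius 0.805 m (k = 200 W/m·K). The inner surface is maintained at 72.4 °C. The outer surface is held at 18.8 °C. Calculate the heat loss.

Q = 2540 kW

Q = 4πk·ΔT/(1/r₁ − 1/r₂) = 4π × 200 × 53.6 / (1/0.772 − 1/0.805) = 2.54×10^6 W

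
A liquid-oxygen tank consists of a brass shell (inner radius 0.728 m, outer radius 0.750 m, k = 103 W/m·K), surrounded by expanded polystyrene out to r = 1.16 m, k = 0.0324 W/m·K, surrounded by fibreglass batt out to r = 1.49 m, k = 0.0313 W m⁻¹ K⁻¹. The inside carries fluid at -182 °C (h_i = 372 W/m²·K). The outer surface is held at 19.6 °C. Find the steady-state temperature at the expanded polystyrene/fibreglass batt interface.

Series thermal resistances, inner to outer:
  R_conv,in = 1/(4πr²h) = 1/(4π·0.728²·372) = 4.036×10^-4 K/W
  R_brass = (1/0.728 − 1/0.750)/(4πk) = 0.04029/(4π·103) = 3.113×10^-5 K/W
  R_expanded polystyrene = (1/0.750 − 1/1.16)/(4πk) = 0.4713/(4π·0.0324) = 1.157 K/W
  R_fibreglass batt = (1/1.16 − 1/1.49)/(4πk) = 0.1909/(4π·0.0313) = 0.4854 K/W
ΣR = 4.036×10^-4 + 3.113×10^-5 + 1.157 + 0.4854 = 1.643 K/W
Q = ΔT/ΣR = (-182 °C − 19.6 °C)/1.643 = -122.7 W
From the inner boundary to the expanded polystyrene/fibreglass batt interface, ΣR_partial = 1.157 K/W.
T_interface = T_in − Q·ΣR_partial = -182 °C − (-122.7)(1.157) = -40.0 °C

T = -40.0 °C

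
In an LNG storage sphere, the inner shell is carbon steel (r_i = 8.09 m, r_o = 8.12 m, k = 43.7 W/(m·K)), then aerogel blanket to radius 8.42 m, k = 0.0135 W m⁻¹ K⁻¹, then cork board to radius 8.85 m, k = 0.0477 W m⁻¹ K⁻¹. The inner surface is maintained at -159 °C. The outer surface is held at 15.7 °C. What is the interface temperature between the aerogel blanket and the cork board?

Series thermal resistances, inner to outer:
  R_carbon steel = (1/8.09 − 1/8.12)/(4πk) = 4.567×10^-4/(4π·43.7) = 8.316×10^-7 K/W
  R_aerogel blanket = (1/8.12 − 1/8.42)/(4πk) = 0.004388/(4π·0.0135) = 0.02586 K/W
  R_cork board = (1/8.42 − 1/8.85)/(4πk) = 0.005770/(4π·0.0477) = 0.009627 K/W
ΣR = 8.316×10^-7 + 0.02586 + 0.009627 = 0.03549 K/W
Q = ΔT/ΣR = (-159 °C − 15.7 °C)/0.03549 = -4923 W
From the inner boundary to the aerogel blanket/cork board interface, ΣR_partial = 0.02586 K/W.
T_interface = T_in − Q·ΣR_partial = -159 °C − (-4923)(0.02586) = -31.7 °C

T = -31.7 °C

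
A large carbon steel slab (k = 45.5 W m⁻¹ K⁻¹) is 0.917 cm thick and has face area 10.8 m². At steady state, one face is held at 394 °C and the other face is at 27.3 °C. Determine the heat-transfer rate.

Q = 1.97×10^7 W

Q = kA·ΔT/L = 45.5 × 10.8 × |394 °C − 27.3 °C| / 0.00917 = 1.97×10^7 W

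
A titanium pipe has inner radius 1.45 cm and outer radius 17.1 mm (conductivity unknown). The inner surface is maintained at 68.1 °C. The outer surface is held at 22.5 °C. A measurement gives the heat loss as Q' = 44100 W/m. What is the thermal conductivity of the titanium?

k = 25.4 W/m·K

ΣR = ΔT/Q' = |68.1 − 22.5|/44100 = 0.001034 m·K/W
ln(r₂/r₁)/(2πk) = 0.001034 ⇒ k = 0.1649/(2π·0.001034) = 25.4 W/m·K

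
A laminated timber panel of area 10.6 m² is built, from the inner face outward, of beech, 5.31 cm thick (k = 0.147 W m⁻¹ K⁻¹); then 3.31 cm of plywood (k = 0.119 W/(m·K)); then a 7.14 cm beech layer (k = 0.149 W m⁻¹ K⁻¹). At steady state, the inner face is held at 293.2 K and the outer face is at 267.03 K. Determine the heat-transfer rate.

Q = 248 W

Series thermal resistances, inner to outer:
  R_beech = L/(kA) = 0.0531/(0.147·10.6) = 0.03408 K/W
  R_plywood = L/(kA) = 0.0331/(0.119·10.6) = 0.02624 K/W
  R_beech = L/(kA) = 0.0714/(0.149·10.6) = 0.04521 K/W
ΣR = 0.03408 + 0.02624 + 0.04521 = 0.1055 K/W
Q = ΔT/ΣR = (293.2 K − 267.03 K)/0.1055 = 248 W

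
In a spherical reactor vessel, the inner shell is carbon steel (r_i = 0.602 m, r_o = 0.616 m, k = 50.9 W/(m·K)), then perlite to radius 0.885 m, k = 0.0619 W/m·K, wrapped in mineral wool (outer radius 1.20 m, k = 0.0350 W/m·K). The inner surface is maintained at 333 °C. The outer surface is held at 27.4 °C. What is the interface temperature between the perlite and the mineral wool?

T = 185 °C

Resistance network (inner→outer):
  R_carbon steel = (1/0.602 − 1/0.616)/(4πk) = 0.03775/(4π·50.9) = 5.902×10^-5 K/W
  R_perlite = (1/0.616 − 1/0.885)/(4πk) = 0.4934/(4π·0.0619) = 0.6343 K/W
  R_mineral wool = (1/0.885 − 1/1.20)/(4πk) = 0.2966/(4π·0.0350) = 0.6744 K/W
ΣR = 5.902×10^-5 + 0.6343 + 0.6744 = 1.309 K/W
Q = ΔT/ΣR = (333 °C − 27.4 °C)/1.309 = 233.5 W
From the inner boundary to the perlite/mineral wool interface, ΣR_partial = 0.6344 K/W.
T_interface = T_in − Q·ΣR_partial = 333 °C − (233.5)(0.6344) = 185 °C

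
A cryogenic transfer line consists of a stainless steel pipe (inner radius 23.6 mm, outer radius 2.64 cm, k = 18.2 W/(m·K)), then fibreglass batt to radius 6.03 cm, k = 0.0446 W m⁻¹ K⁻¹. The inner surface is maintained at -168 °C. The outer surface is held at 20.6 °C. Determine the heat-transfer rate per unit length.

Series thermal resistances, inner to outer:
  R'_stainless steel = ln(0.0264/0.0236)/(2πk) = 0.1121/(2π·18.2) = 9.804×10^-4 m·K/W
  R'_fibreglass batt = ln(0.0603/0.0264)/(2πk) = 0.8260/(2π·0.0446) = 2.947 m·K/W
ΣR = 9.804×10^-4 + 2.947 = 2.948 m·K/W
Q' = ΔT/ΣR = (-168 °C − 20.6 °C)/2.948 = -64.0 W/m
(Negative Q' ⇒ heat flows inward; heat gain = 64.0 W/m.)

Q' = 64.0 W/m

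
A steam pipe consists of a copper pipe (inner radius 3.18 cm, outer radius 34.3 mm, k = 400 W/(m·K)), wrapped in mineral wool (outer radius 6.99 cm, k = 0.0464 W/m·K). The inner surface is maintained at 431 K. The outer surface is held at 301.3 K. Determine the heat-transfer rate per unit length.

Resistance network (inner→outer):
  R'_copper = ln(0.0343/0.0318)/(2πk) = 0.07568/(2π·400) = 3.011×10^-5 m·K/W
  R'_mineral wool = ln(0.0699/0.0343)/(2πk) = 0.7119/(2π·0.0464) = 2.442 m·K/W
ΣR = 3.011×10^-5 + 2.442 = 2.442 m·K/W
Q' = ΔT/ΣR = (431 K − 301.3 K)/2.442 = 53.1 W/m

Q' = 53.1 W/m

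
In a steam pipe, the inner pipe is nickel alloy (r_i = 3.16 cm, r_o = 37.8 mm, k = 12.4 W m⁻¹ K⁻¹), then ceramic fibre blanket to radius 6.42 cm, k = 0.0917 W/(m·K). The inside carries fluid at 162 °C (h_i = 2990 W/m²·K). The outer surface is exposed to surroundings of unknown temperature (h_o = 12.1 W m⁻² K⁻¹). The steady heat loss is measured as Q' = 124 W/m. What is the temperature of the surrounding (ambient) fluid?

Sum the resistances:
  R'_conv,in = 1/(2πr h) = 1/(2π·0.0316·2990) = 0.001684 m·K/W
  R'_nickel alloy = ln(0.0378/0.0316)/(2πk) = 0.1792/(2π·12.4) = 0.002299 m·K/W
  R'_ceramic fibre blanket = ln(0.0642/0.0378)/(2πk) = 0.5297/(2π·0.0917) = 0.9193 m·K/W
  R'_conv,out = 1/(2πr h) = 1/(2π·0.0642·12.1) = 0.2049 m·K/W
ΣR = 1.128 m·K/W
ΔT = Q'·ΣR = 124 × 1.128 = 139.9 K
Heat flows outward, so T_out = T_in − ΔT = 162 − 139.9 = 22.1 °C

T_out = 22.1 °C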